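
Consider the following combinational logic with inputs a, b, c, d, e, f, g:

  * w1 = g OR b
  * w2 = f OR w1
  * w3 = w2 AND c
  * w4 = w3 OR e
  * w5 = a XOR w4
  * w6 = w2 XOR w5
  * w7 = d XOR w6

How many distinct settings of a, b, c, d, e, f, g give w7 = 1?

64

w7 = d XOR w6 must be 1, so d and w6 differ.
Enumerating the 128 input combinations, 64 give w7 = 1 and 64 give w7 = 0.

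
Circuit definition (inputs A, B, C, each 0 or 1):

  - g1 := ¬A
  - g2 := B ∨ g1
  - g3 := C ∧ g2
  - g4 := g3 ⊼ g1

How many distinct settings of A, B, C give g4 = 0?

g4 = g3 ⊼ g1 must be 0, so both g3 = 1 and g1 = 1.
Satisfying assignments:
  A=0, B=0, C=1
  A=0, B=1, C=1

2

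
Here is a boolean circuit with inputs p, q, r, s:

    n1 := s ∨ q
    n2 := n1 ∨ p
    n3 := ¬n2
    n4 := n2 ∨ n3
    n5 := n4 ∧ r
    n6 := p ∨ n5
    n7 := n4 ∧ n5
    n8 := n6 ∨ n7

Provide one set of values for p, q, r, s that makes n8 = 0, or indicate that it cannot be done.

p=0, q=0, r=0, s=1

n8 = n6 ∨ n7 must be 0, so both n6 = 0 and n7 = 0.
Check with p=0, q=0, r=0, s=1:
n1 = s ∨ q = 1 ∨ 0 = 1
n2 = n1 ∨ p = 1 ∨ 0 = 1
n3 = ¬n2 = ¬1 = 0
n4 = n2 ∨ n3 = 1 ∨ 0 = 1
n5 = n4 ∧ r = 1 ∧ 0 = 0
n6 = p ∨ n5 = 0 ∨ 0 = 0
n7 = n4 ∧ n5 = 1 ∧ 0 = 0
n8 = n6 ∨ n7 = 0 ∨ 0 = 0
So n8 = 0 as required.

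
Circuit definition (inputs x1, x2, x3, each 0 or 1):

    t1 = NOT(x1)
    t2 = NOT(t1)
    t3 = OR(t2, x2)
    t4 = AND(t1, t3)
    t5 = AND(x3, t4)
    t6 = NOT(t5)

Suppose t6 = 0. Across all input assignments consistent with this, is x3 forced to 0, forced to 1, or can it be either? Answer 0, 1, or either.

1

t6 = NOT(t5) must be 0, so t5 = 1.
Every assignment with t6 = 0 has x3 = 1; there are 1 such assignment(s).
  x1=0, x2=1, x3=1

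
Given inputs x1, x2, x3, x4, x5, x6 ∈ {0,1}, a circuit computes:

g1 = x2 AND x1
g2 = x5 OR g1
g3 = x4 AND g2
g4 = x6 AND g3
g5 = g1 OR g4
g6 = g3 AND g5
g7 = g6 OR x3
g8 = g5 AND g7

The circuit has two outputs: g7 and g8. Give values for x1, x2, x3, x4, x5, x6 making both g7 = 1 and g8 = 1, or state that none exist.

Check with x1=1, x2=1, x3=1, x4=0, x5=0, x6=1:
g1 = x2 AND x1 = 1 AND 1 = 1
g2 = x5 OR g1 = 0 OR 1 = 1
g3 = x4 AND g2 = 0 AND 1 = 0
g4 = x6 AND g3 = 1 AND 0 = 0
g5 = g1 OR g4 = 1 OR 0 = 1
g6 = g3 AND g5 = 0 AND 1 = 0
g7 = g6 OR x3 = 0 OR 1 = 1
g8 = g5 AND g7 = 1 AND 1 = 1
So g7 = 1 and g8 = 1.

x1=1, x2=1, x3=1, x4=0, x5=0, x6=1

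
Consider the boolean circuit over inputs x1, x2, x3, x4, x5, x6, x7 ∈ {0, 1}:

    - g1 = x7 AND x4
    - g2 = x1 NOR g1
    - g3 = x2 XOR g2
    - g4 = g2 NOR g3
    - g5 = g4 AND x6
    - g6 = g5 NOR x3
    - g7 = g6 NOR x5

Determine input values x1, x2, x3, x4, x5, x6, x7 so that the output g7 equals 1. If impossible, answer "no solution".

g7 = g6 NOR x5 must be 1, so both g6 = 0 and x5 = 0.
g6 = g5 NOR x3 must be 0, so at least one of g5, x3 is 1.
Check with x1=0 x2=0 x3=1 x4=1 x5=0 x6=1 x7=0:
g1 = x7 AND x4 = 0 AND 1 = 0
g2 = x1 NOR g1 = 0 NOR 0 = 1
g3 = x2 XOR g2 = 0 XOR 1 = 1
g4 = g2 NOR g3 = 1 NOR 1 = 0
g5 = g4 AND x6 = 0 AND 1 = 0
g6 = g5 NOR x3 = 0 NOR 1 = 0
g7 = g6 NOR x5 = 0 NOR 0 = 1
So g7 = 1 as required.

x1=0 x2=0 x3=1 x4=1 x5=0 x6=1 x7=0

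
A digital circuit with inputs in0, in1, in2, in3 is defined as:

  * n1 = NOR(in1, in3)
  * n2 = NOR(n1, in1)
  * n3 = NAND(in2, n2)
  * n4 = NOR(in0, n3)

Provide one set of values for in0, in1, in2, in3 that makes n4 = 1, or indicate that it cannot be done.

in0=0, in1=0, in2=1, in3=1

n4 = NOR(in0, n3) must be 1, so both in0 = 0 and n3 = 0.
n3 = NAND(in2, n2) must be 0, so both in2 = 1 and n2 = 1.
n2 = NOR(n1, in1) must be 1, so both n1 = 0 and in1 = 0.
Check with in0=0, in1=0, in2=1, in3=1:
n1 = NOR(in1, in3) = NOR(0, 1) = 0
n2 = NOR(n1, in1) = NOR(0, 0) = 1
n3 = NAND(in2, n2) = NAND(1, 1) = 0
n4 = NOR(in0, n3) = NOR(0, 0) = 1
So n4 = 1 as required.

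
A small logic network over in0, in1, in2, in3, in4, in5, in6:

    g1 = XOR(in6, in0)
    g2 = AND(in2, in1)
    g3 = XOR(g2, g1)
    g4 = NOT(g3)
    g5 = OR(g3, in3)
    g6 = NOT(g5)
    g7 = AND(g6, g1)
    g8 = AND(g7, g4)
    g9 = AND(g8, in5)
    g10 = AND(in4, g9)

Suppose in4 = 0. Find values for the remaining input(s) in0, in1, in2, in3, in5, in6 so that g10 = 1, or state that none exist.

no solution exists

With in4 = 0 fixed, none of the 64 settings of in0, in1, in2, in3, in5, in6 give g10 = 1.
For example, with in0=1, in1=1, in2=0, in3=1, in5=0, in6=0:
g1 = XOR(in6, in0) = XOR(0, 1) = 1
g2 = AND(in2, in1) = AND(0, 1) = 0
g3 = XOR(g2, g1) = XOR(0, 1) = 1
g4 = NOT(g3) = NOT 1 = 0
g5 = OR(g3, in3) = OR(1, 1) = 1
g6 = NOT(g5) = NOT 1 = 0
g7 = AND(g6, g1) = AND(0, 1) = 0
g8 = AND(g7, g4) = AND(0, 0) = 0
g9 = AND(g8, in5) = AND(0, 0) = 0
g10 = AND(in4, g9) = AND(0, 0) = 0
giving g10 = 0 ≠ 1.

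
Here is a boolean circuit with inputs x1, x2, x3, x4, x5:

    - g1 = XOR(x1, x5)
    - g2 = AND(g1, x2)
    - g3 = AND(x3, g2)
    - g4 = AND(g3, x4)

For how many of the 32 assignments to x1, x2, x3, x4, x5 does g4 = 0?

g4 = AND(g3, x4) must be 0, so at least one of g3, x4 is 0.
Enumerating the 32 input combinations, 30 give g4 = 0 and 2 give g4 = 1.

30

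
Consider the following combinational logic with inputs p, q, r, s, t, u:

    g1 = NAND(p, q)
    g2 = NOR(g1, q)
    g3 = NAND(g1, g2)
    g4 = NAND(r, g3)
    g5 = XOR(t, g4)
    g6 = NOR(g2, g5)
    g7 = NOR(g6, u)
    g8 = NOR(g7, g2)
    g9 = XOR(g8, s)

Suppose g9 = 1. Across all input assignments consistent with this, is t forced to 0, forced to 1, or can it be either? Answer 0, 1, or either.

Both values of t occur among assignments with g9 = 1:
  t=0: p=0, q=0, r=0, s=0, t=0, u=1
  t=1: p=0, q=0, r=0, s=0, t=1, u=0

either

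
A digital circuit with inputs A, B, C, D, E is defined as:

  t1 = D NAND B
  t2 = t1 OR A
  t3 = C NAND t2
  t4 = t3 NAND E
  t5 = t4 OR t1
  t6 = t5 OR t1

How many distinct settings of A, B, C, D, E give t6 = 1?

t6 = t5 OR t1 must be 1, so at least one of t5, t1 is 1.
Enumerating the 32 input combinations, 29 give t6 = 1 and 3 give t6 = 0.

29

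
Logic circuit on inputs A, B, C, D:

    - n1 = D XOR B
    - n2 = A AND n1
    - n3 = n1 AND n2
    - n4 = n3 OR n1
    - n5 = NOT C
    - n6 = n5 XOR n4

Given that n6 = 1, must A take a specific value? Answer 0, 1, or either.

Both values of A occur among assignments with n6 = 1:
  A=0: A=0, B=0, C=0, D=0
  A=1: A=1, B=0, C=0, D=0

either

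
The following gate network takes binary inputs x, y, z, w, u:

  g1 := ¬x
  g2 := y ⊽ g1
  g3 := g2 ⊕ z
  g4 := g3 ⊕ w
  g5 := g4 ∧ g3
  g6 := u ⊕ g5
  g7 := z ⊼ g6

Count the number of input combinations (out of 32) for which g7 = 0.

8

g7 = z ⊼ g6 must be 0, so both z = 1 and g6 = 1.
Enumerating the 32 input combinations, 8 give g7 = 0 and 24 give g7 = 1.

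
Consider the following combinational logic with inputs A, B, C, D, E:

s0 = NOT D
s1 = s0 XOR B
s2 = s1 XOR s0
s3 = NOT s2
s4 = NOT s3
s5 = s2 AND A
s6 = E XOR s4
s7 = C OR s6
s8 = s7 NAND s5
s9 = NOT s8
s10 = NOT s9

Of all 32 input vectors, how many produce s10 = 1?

26

s10 = NOT s9 must be 1, so s9 = 0.
s9 = NOT s8 must be 0, so s8 = 1.
s8 = s7 NAND s5 must be 1, so at least one of s7, s5 is 0.
Enumerating the 32 input combinations, 26 give s10 = 1 and 6 give s10 = 0.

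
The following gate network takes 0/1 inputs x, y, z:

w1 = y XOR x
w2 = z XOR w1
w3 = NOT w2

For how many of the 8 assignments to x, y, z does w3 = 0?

w3 = NOT w2 must be 0, so w2 = 1.
w2 = z XOR w1 must be 1, so z and w1 differ.
Satisfying assignments:
  x=0, y=0, z=1
  x=0, y=1, z=0
  x=1, y=0, z=0
  x=1, y=1, z=1

4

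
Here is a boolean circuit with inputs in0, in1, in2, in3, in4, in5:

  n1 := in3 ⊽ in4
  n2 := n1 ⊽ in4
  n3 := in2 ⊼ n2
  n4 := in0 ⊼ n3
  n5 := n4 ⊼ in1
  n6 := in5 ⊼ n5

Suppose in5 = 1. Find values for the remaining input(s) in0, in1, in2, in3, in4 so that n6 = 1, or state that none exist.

in0=0, in1=1, in2=0, in3=1, in4=0

n6 = in5 ⊼ n5 must be 1, so at least one of in5, n5 is 0.
Check with in5 = 1 and in0=0, in1=1, in2=0, in3=1, in4=0:
n1 = in3 ⊽ in4 = 1 ⊽ 0 = 0
n2 = n1 ⊽ in4 = 0 ⊽ 0 = 1
n3 = in2 ⊼ n2 = 0 ⊼ 1 = 1
n4 = in0 ⊼ n3 = 0 ⊼ 1 = 1
n5 = n4 ⊼ in1 = 1 ⊼ 1 = 0
n6 = in5 ⊼ n5 = 1 ⊼ 0 = 1
So n6 = 1.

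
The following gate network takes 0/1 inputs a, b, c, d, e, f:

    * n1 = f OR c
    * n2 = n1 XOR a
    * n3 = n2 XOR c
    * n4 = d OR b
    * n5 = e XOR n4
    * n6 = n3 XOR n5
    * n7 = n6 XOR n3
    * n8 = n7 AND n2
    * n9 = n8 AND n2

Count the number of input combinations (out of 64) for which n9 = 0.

48

n9 = n8 AND n2 must be 0, so at least one of n8, n2 is 0.
Enumerating the 64 input combinations, 48 give n9 = 0 and 16 give n9 = 1.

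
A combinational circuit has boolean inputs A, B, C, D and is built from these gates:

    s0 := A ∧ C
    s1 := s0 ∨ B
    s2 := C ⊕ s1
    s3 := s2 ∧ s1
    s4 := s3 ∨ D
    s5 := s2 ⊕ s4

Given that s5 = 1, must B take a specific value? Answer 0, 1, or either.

Both values of B occur among assignments with s5 = 1:
  B=0: A=0, B=0, C=0, D=1
  B=1: A=0, B=1, C=1, D=1

either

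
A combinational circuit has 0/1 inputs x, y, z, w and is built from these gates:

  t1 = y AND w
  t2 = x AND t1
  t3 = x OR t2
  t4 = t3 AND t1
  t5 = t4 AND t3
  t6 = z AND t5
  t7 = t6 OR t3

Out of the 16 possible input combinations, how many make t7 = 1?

t7 = t6 OR t3 must be 1, so at least one of t6, t3 is 1.
Enumerating the 16 input combinations, 8 give t7 = 1 and 8 give t7 = 0.

8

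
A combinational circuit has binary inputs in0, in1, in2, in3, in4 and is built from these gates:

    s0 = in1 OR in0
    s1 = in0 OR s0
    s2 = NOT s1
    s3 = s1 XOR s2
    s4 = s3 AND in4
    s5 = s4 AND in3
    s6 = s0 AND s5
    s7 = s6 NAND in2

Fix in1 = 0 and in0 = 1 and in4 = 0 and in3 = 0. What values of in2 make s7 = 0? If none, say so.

no solution exists

With in1 = 0 and in0 = 1 and in4 = 0 and in3 = 0 fixed, none of the 2 settings of in2 give s7 = 0.
For example, with in2=0:
s0 = in1 OR in0 = 0 OR 1 = 1
s1 = in0 OR s0 = 1 OR 1 = 1
s2 = NOT s1 = NOT 1 = 0
s3 = s1 XOR s2 = 1 XOR 0 = 1
s4 = s3 AND in4 = 1 AND 0 = 0
s5 = s4 AND in3 = 0 AND 0 = 0
s6 = s0 AND s5 = 1 AND 0 = 0
s7 = s6 NAND in2 = 0 NAND 0 = 1
giving s7 = 1 ≠ 0.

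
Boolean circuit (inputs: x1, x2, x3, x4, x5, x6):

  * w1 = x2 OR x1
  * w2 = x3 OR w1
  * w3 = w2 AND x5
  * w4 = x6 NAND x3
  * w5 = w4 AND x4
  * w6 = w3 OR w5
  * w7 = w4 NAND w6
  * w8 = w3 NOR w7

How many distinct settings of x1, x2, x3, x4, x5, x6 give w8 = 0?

50

w8 = w3 NOR w7 must be 0, so at least one of w3, w7 is 1.
Enumerating the 64 input combinations, 50 give w8 = 0 and 14 give w8 = 1.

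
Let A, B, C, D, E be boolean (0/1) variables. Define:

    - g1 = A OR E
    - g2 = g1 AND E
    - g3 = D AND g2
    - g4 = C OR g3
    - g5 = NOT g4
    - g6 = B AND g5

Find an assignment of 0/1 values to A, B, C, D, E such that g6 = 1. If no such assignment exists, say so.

A=1, B=1, C=0, D=0, E=1

g6 = B AND g5 must be 1, so both B = 1 and g5 = 1.
Check with A=1, B=1, C=0, D=0, E=1:
g1 = A OR E = 1 OR 1 = 1
g2 = g1 AND E = 1 AND 1 = 1
g3 = D AND g2 = 0 AND 1 = 0
g4 = C OR g3 = 0 OR 0 = 0
g5 = NOT g4 = NOT 0 = 1
g6 = B AND g5 = 1 AND 1 = 1
So g6 = 1 as required.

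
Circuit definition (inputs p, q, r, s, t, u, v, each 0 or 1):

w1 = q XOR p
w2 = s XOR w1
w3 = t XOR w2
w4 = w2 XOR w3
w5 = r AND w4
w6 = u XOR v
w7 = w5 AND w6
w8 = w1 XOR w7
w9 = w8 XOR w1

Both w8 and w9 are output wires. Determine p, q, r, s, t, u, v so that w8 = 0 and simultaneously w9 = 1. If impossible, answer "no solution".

Check with p=0, q=1, r=1, s=1, t=1, u=1, v=0:
w1 = q XOR p = 1 XOR 0 = 1
w2 = s XOR w1 = 1 XOR 1 = 0
w3 = t XOR w2 = 1 XOR 0 = 1
w4 = w2 XOR w3 = 0 XOR 1 = 1
w5 = r AND w4 = 1 AND 1 = 1
w6 = u XOR v = 1 XOR 0 = 1
w7 = w5 AND w6 = 1 AND 1 = 1
w8 = w1 XOR w7 = 1 XOR 1 = 0
w9 = w8 XOR w1 = 0 XOR 1 = 1
So w8 = 0 and w9 = 1.

p=0, q=1, r=1, s=1, t=1, u=1, v=0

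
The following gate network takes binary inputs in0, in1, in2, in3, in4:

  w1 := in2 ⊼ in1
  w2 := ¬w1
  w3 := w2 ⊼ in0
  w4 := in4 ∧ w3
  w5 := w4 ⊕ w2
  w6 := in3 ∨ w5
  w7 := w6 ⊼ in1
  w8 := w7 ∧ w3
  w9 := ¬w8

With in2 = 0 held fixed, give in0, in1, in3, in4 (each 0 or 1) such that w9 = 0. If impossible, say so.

in0=0, in1=0, in3=1, in4=1

w9 = ¬w8 must be 0, so w8 = 1.
w8 = w7 ∧ w3 must be 1, so both w7 = 1 and w3 = 1.
Check with in2 = 0 and in0=0, in1=0, in3=1, in4=1:
w1 = in2 ⊼ in1 = 0 ⊼ 0 = 1
w2 = ¬w1 = ¬1 = 0
w3 = w2 ⊼ in0 = 0 ⊼ 0 = 1
w4 = in4 ∧ w3 = 1 ∧ 1 = 1
w5 = w4 ⊕ w2 = 1 ⊕ 0 = 1
w6 = in3 ∨ w5 = 1 ∨ 1 = 1
w7 = w6 ⊼ in1 = 1 ⊼ 0 = 1
w8 = w7 ∧ w3 = 1 ∧ 1 = 1
w9 = ¬w8 = ¬1 = 0
So w9 = 0.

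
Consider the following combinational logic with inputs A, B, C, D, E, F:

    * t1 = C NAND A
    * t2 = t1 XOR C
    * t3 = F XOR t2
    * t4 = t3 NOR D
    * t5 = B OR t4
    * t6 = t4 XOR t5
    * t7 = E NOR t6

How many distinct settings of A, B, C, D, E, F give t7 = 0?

44

t7 = E NOR t6 must be 0, so at least one of E, t6 is 1.
Enumerating the 64 input combinations, 44 give t7 = 0 and 20 give t7 = 1.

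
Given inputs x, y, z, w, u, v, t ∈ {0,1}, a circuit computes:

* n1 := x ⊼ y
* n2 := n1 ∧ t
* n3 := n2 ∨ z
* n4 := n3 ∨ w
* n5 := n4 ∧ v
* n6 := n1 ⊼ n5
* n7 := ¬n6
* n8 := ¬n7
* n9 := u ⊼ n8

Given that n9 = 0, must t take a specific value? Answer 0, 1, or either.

either

Both values of t occur among assignments with n9 = 0:
  t=0: x=0, y=0, z=0, w=0, u=1, v=0, t=0
  t=1: x=0, y=0, z=0, w=0, u=1, v=0, t=1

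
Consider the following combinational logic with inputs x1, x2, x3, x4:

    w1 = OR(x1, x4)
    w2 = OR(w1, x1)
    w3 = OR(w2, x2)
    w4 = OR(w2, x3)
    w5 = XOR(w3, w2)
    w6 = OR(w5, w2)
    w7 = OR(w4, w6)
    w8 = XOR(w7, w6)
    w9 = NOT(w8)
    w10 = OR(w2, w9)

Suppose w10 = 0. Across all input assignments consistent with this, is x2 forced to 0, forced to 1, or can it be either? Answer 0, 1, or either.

0

w10 = OR(w2, w9) must be 0, so both w2 = 0 and w9 = 0.
w2 = OR(w1, x1) must be 0, so both w1 = 0 and x1 = 0.
Every assignment with w10 = 0 has x2 = 0; there are 1 such assignment(s).
  x1=0, x2=0, x3=1, x4=0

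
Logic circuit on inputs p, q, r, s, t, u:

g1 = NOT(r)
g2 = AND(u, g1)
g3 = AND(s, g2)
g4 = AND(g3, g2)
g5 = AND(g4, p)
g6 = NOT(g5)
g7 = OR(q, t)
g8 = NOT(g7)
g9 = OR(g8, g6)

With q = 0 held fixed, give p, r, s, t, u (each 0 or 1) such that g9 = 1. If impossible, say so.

p=1, r=1, s=1, t=0, u=1

Check with q = 0 and p=1, r=1, s=1, t=0, u=1:
g1 = NOT(r) = NOT 1 = 0
g2 = AND(u, g1) = AND(1, 0) = 0
g3 = AND(s, g2) = AND(1, 0) = 0
g4 = AND(g3, g2) = AND(0, 0) = 0
g5 = AND(g4, p) = AND(0, 1) = 0
g6 = NOT(g5) = NOT 0 = 1
g7 = OR(q, t) = OR(0, 0) = 0
g8 = NOT(g7) = NOT 0 = 1
g9 = OR(g8, g6) = OR(1, 1) = 1
So g9 = 1.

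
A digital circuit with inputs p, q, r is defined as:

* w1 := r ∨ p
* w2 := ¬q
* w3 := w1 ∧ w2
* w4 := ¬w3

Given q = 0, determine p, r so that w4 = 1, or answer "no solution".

p=0 r=0

w4 = ¬w3 must be 1, so w3 = 0.
Check with q = 0 and p=0, r=0:
w1 = r ∨ p = 0 ∨ 0 = 0
w2 = ¬q = ¬0 = 1
w3 = w1 ∧ w2 = 0 ∧ 1 = 0
w4 = ¬w3 = ¬0 = 1
So w4 = 1.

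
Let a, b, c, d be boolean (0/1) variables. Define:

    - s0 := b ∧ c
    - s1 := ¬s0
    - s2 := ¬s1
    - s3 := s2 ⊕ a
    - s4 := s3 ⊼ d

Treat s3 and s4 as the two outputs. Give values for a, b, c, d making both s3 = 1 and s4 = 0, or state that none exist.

Check with a=1, b=1, c=0, d=1:
s0 = b ∧ c = 1 ∧ 0 = 0
s1 = ¬s0 = ¬0 = 1
s2 = ¬s1 = ¬1 = 0
s3 = s2 ⊕ a = 0 ⊕ 1 = 1
s4 = s3 ⊼ d = 1 ⊼ 1 = 0
So s3 = 1 and s4 = 0.

a=1, b=1, c=0, d=1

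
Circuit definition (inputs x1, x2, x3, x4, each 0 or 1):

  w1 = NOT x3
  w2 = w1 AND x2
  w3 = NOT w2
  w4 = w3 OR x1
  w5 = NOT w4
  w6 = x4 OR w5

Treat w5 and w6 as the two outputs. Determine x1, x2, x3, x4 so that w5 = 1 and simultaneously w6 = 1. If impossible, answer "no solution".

Check with x1=0, x2=1, x3=0, x4=0:
w1 = NOT x3 = NOT 0 = 1
w2 = w1 AND x2 = 1 AND 1 = 1
w3 = NOT w2 = NOT 1 = 0
w4 = w3 OR x1 = 0 OR 0 = 0
w5 = NOT w4 = NOT 0 = 1
w6 = x4 OR w5 = 0 OR 1 = 1
So w5 = 1 and w6 = 1.

x1=0, x2=1, x3=0, x4=0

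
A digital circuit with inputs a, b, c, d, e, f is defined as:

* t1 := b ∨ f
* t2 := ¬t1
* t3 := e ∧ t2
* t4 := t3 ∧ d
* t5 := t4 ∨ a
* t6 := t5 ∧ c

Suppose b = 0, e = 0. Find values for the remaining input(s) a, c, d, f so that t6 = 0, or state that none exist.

Check with b = 0, e = 0 and a=1, c=0, d=1, f=0:
t1 = b ∨ f = 0 ∨ 0 = 0
t2 = ¬t1 = ¬0 = 1
t3 = e ∧ t2 = 0 ∧ 1 = 0
t4 = t3 ∧ d = 0 ∧ 1 = 0
t5 = t4 ∨ a = 0 ∨ 1 = 1
t6 = t5 ∧ c = 1 ∧ 0 = 0
So t6 = 0.

a=1 c=0 d=1 f=0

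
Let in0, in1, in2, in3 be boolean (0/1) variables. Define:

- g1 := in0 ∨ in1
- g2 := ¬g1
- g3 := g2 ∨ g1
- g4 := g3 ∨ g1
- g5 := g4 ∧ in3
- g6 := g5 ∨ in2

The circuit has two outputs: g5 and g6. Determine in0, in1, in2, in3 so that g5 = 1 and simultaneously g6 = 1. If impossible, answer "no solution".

in0=0, in1=0, in2=1, in3=1

Check with in0=0, in1=0, in2=1, in3=1:
g1 = in0 ∨ in1 = 0 ∨ 0 = 0
g2 = ¬g1 = ¬0 = 1
g3 = g2 ∨ g1 = 1 ∨ 0 = 1
g4 = g3 ∨ g1 = 1 ∨ 0 = 1
g5 = g4 ∧ in3 = 1 ∧ 1 = 1
g6 = g5 ∨ in2 = 1 ∨ 1 = 1
So g5 = 1 and g6 = 1.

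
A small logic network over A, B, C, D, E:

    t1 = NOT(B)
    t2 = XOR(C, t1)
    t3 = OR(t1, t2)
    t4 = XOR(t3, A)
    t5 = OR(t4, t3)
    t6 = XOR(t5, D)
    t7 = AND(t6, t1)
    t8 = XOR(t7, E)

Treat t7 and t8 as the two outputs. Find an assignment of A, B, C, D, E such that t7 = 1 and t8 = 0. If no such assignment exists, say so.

A=1, B=0, C=1, D=0, E=1

Check with A=1, B=0, C=1, D=0, E=1:
t1 = NOT(B) = NOT 0 = 1
t2 = XOR(C, t1) = XOR(1, 1) = 0
t3 = OR(t1, t2) = OR(1, 0) = 1
t4 = XOR(t3, A) = XOR(1, 1) = 0
t5 = OR(t4, t3) = OR(0, 1) = 1
t6 = XOR(t5, D) = XOR(1, 0) = 1
t7 = AND(t6, t1) = AND(1, 1) = 1
t8 = XOR(t7, E) = XOR(1, 1) = 0
So t7 = 1 and t8 = 0.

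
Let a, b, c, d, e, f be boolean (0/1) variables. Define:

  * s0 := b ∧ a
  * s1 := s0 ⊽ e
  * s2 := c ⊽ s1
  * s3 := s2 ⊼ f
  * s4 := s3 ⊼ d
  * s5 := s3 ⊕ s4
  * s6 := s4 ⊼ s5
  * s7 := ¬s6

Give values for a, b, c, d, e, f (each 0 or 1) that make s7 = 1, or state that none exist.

s7 = ¬s6 must be 1, so s6 = 0.
s6 = s4 ⊼ s5 must be 0, so both s4 = 1 and s5 = 1.
Check with a=1, b=0, c=0, d=1, e=1, f=1:
s0 = b ∧ a = 0 ∧ 1 = 0
s1 = s0 ⊽ e = 0 ⊽ 1 = 0
s2 = c ⊽ s1 = 0 ⊽ 0 = 1
s3 = s2 ⊼ f = 1 ⊼ 1 = 0
s4 = s3 ⊼ d = 0 ⊼ 1 = 1
s5 = s3 ⊕ s4 = 0 ⊕ 1 = 1
s6 = s4 ⊼ s5 = 1 ⊼ 1 = 0
s7 = ¬s6 = ¬0 = 1
So s7 = 1 as required.

a=1, b=0, c=0, d=1, e=1, f=1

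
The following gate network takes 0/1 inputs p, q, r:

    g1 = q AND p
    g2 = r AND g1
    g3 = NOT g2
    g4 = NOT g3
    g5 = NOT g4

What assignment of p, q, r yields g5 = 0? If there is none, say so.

p=1, q=1, r=1

Check with p=1, q=1, r=1:
g1 = q AND p = 1 AND 1 = 1
g2 = r AND g1 = 1 AND 1 = 1
g3 = NOT g2 = NOT 1 = 0
g4 = NOT g3 = NOT 0 = 1
g5 = NOT g4 = NOT 1 = 0
So g5 = 0 as required.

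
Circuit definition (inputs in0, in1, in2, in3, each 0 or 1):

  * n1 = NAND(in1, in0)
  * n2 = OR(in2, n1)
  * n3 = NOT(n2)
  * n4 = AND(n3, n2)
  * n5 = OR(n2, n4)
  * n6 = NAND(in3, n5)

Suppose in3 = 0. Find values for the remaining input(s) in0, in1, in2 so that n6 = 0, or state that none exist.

no solution exists

With in3 = 0 fixed, none of the 8 settings of in0, in1, in2 give n6 = 0.
For example, with in0=1, in1=1, in2=1:
n1 = NAND(in1, in0) = NAND(1, 1) = 0
n2 = OR(in2, n1) = OR(1, 0) = 1
n3 = NOT(n2) = NOT 1 = 0
n4 = AND(n3, n2) = AND(0, 1) = 0
n5 = OR(n2, n4) = OR(1, 0) = 1
n6 = NAND(in3, n5) = NAND(0, 1) = 1
giving n6 = 1 ≠ 0.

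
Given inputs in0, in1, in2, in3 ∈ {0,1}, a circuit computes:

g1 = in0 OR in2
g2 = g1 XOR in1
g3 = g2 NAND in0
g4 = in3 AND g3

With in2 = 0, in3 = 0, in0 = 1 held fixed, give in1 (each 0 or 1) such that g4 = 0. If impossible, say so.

g4 = in3 AND g3 must be 0, so at least one of in3, g3 is 0.
Check with in2 = 0, in3 = 0, in0 = 1 and in1=1:
g1 = in0 OR in2 = 1 OR 0 = 1
g2 = g1 XOR in1 = 1 XOR 1 = 0
g3 = g2 NAND in0 = 0 NAND 1 = 1
g4 = in3 AND g3 = 0 AND 1 = 0
So g4 = 0.

in1=1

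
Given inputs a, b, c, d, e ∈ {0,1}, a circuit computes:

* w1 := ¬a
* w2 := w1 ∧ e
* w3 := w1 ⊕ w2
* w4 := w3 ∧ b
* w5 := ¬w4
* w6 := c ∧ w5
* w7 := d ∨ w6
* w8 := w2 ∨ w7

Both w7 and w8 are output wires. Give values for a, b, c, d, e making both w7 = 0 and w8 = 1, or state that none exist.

a=0, b=1, c=0, d=0, e=1

Check with a=0, b=1, c=0, d=0, e=1:
w1 = ¬a = ¬0 = 1
w2 = w1 ∧ e = 1 ∧ 1 = 1
w3 = w1 ⊕ w2 = 1 ⊕ 1 = 0
w4 = w3 ∧ b = 0 ∧ 1 = 0
w5 = ¬w4 = ¬0 = 1
w6 = c ∧ w5 = 0 ∧ 1 = 0
w7 = d ∨ w6 = 0 ∨ 0 = 0
w8 = w2 ∨ w7 = 1 ∨ 0 = 1
So w7 = 0 and w8 = 1.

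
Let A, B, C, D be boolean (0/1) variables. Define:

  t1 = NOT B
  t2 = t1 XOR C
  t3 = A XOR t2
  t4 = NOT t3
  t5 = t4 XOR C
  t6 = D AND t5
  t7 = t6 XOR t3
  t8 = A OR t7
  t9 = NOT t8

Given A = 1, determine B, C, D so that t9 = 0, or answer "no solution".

Check with A = 1 and B=1, C=1, D=0:
t1 = NOT B = NOT 1 = 0
t2 = t1 XOR C = 0 XOR 1 = 1
t3 = A XOR t2 = 1 XOR 1 = 0
t4 = NOT t3 = NOT 0 = 1
t5 = t4 XOR C = 1 XOR 1 = 0
t6 = D AND t5 = 0 AND 0 = 0
t7 = t6 XOR t3 = 0 XOR 0 = 0
t8 = A OR t7 = 1 OR 0 = 1
t9 = NOT t8 = NOT 1 = 0
So t9 = 0.

B=1, C=1, D=0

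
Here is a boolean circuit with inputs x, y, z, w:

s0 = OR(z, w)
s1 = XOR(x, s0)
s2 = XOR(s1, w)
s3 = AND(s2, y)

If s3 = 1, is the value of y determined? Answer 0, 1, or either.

s3 = AND(s2, y) must be 1, so both s2 = 1 and y = 1.
Every assignment with s3 = 1 has y = 1; there are 4 such assignment(s).
  x=0, y=1, z=1, w=0
  x=1, y=1, z=0, w=0
  x=1, y=1, z=0, w=1
  x=1, y=1, z=1, w=1

1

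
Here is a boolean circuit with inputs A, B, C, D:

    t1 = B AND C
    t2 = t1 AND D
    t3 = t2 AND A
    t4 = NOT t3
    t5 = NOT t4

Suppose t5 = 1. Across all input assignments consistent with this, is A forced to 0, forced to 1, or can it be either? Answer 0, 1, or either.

1

t5 = NOT t4 must be 1, so t4 = 0.
t4 = NOT t3 must be 0, so t3 = 1.
Every assignment with t5 = 1 has A = 1; there are 1 such assignment(s).
  A=1, B=1, C=1, D=1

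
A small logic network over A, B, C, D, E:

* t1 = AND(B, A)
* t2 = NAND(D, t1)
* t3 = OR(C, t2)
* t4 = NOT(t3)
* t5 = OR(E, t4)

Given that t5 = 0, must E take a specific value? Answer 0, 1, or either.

t5 = OR(E, t4) must be 0, so both E = 0 and t4 = 0.
t4 = NOT(t3) must be 0, so t3 = 1.
t3 = OR(C, t2) must be 1, so at least one of C, t2 is 1.
Every assignment with t5 = 0 has E = 0; there are 15 such assignment(s).

0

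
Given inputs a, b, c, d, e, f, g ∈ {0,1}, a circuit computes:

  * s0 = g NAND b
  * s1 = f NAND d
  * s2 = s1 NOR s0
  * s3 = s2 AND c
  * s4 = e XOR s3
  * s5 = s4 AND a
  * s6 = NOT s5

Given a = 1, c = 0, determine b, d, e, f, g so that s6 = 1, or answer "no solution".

Check with a = 1, c = 0 and b=1, d=1, e=0, f=0, g=1:
s0 = g NAND b = 1 NAND 1 = 0
s1 = f NAND d = 0 NAND 1 = 1
s2 = s1 NOR s0 = 1 NOR 0 = 0
s3 = s2 AND c = 0 AND 0 = 0
s4 = e XOR s3 = 0 XOR 0 = 0
s5 = s4 AND a = 0 AND 1 = 0
s6 = NOT s5 = NOT 0 = 1
So s6 = 1.

b=1, d=1, e=0, f=0, g=1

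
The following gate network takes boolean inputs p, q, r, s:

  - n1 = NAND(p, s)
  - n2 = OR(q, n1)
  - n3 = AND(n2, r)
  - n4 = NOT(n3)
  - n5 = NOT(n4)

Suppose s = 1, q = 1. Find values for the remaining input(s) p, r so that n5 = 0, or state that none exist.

n5 = NOT(n4) must be 0, so n4 = 1.
n4 = NOT(n3) must be 1, so n3 = 0.
Check with s = 1, q = 1 and p=1, r=0:
n1 = NAND(p, s) = NAND(1, 1) = 0
n2 = OR(q, n1) = OR(1, 0) = 1
n3 = AND(n2, r) = AND(1, 0) = 0
n4 = NOT(n3) = NOT 0 = 1
n5 = NOT(n4) = NOT 1 = 0
So n5 = 0.

p=1 r=0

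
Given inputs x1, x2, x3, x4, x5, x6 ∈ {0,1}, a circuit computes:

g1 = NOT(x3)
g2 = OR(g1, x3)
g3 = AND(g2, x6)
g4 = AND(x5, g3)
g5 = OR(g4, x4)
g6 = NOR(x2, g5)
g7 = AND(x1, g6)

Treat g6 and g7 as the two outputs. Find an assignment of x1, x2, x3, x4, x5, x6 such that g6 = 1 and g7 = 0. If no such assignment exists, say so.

x1=0, x2=0, x3=1, x4=0, x5=1, x6=0

Check with x1=0, x2=0, x3=1, x4=0, x5=1, x6=0:
g1 = NOT(x3) = NOT 1 = 0
g2 = OR(g1, x3) = OR(0, 1) = 1
g3 = AND(g2, x6) = AND(1, 0) = 0
g4 = AND(x5, g3) = AND(1, 0) = 0
g5 = OR(g4, x4) = OR(0, 0) = 0
g6 = NOR(x2, g5) = NOR(0, 0) = 1
g7 = AND(x1, g6) = AND(0, 1) = 0
So g6 = 1 and g7 = 0.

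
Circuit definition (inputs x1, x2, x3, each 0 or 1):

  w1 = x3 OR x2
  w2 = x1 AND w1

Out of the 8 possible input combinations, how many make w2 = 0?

w2 = x1 AND w1 must be 0, so at least one of x1, w1 is 0.
Satisfying assignments:
  x1=0, x2=0, x3=0
  x1=0, x2=0, x3=1
  x1=0, x2=1, x3=0
  x1=0, x2=1, x3=1
  x1=1, x2=0, x3=0

5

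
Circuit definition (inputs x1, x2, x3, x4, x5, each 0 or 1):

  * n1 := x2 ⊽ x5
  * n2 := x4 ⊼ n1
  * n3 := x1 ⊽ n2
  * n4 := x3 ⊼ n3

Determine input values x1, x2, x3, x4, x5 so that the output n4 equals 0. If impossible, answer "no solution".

x1=0 x2=0 x3=1 x4=1 x5=0

Check with x1=0 x2=0 x3=1 x4=1 x5=0:
n1 = x2 ⊽ x5 = 0 ⊽ 0 = 1
n2 = x4 ⊼ n1 = 1 ⊼ 1 = 0
n3 = x1 ⊽ n2 = 0 ⊽ 0 = 1
n4 = x3 ⊼ n3 = 1 ⊼ 1 = 0
So n4 = 0 as required.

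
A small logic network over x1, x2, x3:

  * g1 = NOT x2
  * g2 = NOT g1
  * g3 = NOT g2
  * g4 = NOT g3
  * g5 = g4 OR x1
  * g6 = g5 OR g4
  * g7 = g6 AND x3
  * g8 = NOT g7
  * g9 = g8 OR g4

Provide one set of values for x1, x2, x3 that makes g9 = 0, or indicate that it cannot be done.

g9 = g8 OR g4 must be 0, so both g8 = 0 and g4 = 0.
g8 = NOT g7 must be 0, so g7 = 1.
Check with x1=1, x2=0, x3=1:
g1 = NOT x2 = NOT 0 = 1
g2 = NOT g1 = NOT 1 = 0
g3 = NOT g2 = NOT 0 = 1
g4 = NOT g3 = NOT 1 = 0
g5 = g4 OR x1 = 0 OR 1 = 1
g6 = g5 OR g4 = 1 OR 0 = 1
g7 = g6 AND x3 = 1 AND 1 = 1
g8 = NOT g7 = NOT 1 = 0
g9 = g8 OR g4 = 0 OR 0 = 0
So g9 = 0 as required.

x1=1, x2=0, x3=1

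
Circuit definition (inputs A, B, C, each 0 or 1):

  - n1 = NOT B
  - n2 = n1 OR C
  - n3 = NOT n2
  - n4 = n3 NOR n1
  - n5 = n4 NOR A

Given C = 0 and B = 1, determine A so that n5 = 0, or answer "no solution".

A=1

n5 = n4 NOR A must be 0, so at least one of n4, A is 1.
Check with C = 0 and B = 1 and A=1:
n1 = NOT B = NOT 1 = 0
n2 = n1 OR C = 0 OR 0 = 0
n3 = NOT n2 = NOT 0 = 1
n4 = n3 NOR n1 = 1 NOR 0 = 0
n5 = n4 NOR A = 0 NOR 1 = 0
So n5 = 0.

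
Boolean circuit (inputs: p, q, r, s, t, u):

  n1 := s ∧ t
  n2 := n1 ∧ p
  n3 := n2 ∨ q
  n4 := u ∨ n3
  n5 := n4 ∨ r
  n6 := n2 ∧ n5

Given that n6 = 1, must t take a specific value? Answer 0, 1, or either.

n6 = n2 ∧ n5 must be 1, so both n2 = 1 and n5 = 1.
Every assignment with n6 = 1 has t = 1; there are 8 such assignment(s).

1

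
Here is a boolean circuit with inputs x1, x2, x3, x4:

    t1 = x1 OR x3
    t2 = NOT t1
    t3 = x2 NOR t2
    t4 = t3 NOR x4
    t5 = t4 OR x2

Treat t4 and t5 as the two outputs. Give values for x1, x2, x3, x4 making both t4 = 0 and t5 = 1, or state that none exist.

Check with x1=0, x2=1, x3=1, x4=1:
t1 = x1 OR x3 = 0 OR 1 = 1
t2 = NOT t1 = NOT 1 = 0
t3 = x2 NOR t2 = 1 NOR 0 = 0
t4 = t3 NOR x4 = 0 NOR 1 = 0
t5 = t4 OR x2 = 0 OR 1 = 1
So t4 = 0 and t5 = 1.

x1=0, x2=1, x3=1, x4=1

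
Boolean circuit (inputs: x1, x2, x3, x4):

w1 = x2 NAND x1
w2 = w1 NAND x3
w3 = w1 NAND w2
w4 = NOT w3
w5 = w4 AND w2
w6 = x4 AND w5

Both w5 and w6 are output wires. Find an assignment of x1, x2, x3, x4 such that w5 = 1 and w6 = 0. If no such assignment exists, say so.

x1=1 x2=0 x3=0 x4=0

Check with x1=1 x2=0 x3=0 x4=0:
w1 = x2 NAND x1 = 0 NAND 1 = 1
w2 = w1 NAND x3 = 1 NAND 0 = 1
w3 = w1 NAND w2 = 1 NAND 1 = 0
w4 = NOT w3 = NOT 0 = 1
w5 = w4 AND w2 = 1 AND 1 = 1
w6 = x4 AND w5 = 0 AND 1 = 0
So w5 = 1 and w6 = 0.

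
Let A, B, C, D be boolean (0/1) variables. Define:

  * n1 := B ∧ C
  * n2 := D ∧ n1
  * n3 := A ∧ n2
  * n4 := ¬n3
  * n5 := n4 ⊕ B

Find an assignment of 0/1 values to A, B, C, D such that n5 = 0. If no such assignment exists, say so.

n5 = n4 ⊕ B must be 0, so n4 and B are equal.
Check with A=0 B=1 C=0 D=0:
n1 = B ∧ C = 1 ∧ 0 = 0
n2 = D ∧ n1 = 0 ∧ 0 = 0
n3 = A ∧ n2 = 0 ∧ 0 = 0
n4 = ¬n3 = ¬0 = 1
n5 = n4 ⊕ B = 1 ⊕ 1 = 0
So n5 = 0 as required.

A=0 B=1 C=0 D=0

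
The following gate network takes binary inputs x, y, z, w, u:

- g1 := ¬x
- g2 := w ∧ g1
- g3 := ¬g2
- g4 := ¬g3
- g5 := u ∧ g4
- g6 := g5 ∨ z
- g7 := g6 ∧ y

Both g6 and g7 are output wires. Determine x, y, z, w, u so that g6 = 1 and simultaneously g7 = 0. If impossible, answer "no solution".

Check with x=0, y=0, z=0, w=1, u=1:
g1 = ¬x = ¬0 = 1
g2 = w ∧ g1 = 1 ∧ 1 = 1
g3 = ¬g2 = ¬1 = 0
g4 = ¬g3 = ¬0 = 1
g5 = u ∧ g4 = 1 ∧ 1 = 1
g6 = g5 ∨ z = 1 ∨ 0 = 1
g7 = g6 ∧ y = 1 ∧ 0 = 0
So g6 = 1 and g7 = 0.

x=0, y=0, z=0, w=1, u=1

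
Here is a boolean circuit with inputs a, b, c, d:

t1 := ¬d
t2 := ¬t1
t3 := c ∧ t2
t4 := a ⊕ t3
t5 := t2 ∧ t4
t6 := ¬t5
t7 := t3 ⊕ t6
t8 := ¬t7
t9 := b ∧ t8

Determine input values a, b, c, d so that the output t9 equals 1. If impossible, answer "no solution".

a=1 b=1 c=0 d=1

Check with a=1 b=1 c=0 d=1:
t1 = ¬d = ¬1 = 0
t2 = ¬t1 = ¬0 = 1
t3 = c ∧ t2 = 0 ∧ 1 = 0
t4 = a ⊕ t3 = 1 ⊕ 0 = 1
t5 = t2 ∧ t4 = 1 ∧ 1 = 1
t6 = ¬t5 = ¬1 = 0
t7 = t3 ⊕ t6 = 0 ⊕ 0 = 0
t8 = ¬t7 = ¬0 = 1
t9 = b ∧ t8 = 1 ∧ 1 = 1
So t9 = 1 as required.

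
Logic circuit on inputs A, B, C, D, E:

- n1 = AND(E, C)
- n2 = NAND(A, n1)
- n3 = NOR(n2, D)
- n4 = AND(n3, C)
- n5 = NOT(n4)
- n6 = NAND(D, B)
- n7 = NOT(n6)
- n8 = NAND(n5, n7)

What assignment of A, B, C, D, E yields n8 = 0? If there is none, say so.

A=0, B=1, C=0, D=1, E=0

n8 = NAND(n5, n7) must be 0, so both n5 = 1 and n7 = 1.
n5 = NOT(n4) must be 1, so n4 = 0.
Check with A=0, B=1, C=0, D=1, E=0:
n1 = AND(E, C) = AND(0, 0) = 0
n2 = NAND(A, n1) = NAND(0, 0) = 1
n3 = NOR(n2, D) = NOR(1, 1) = 0
n4 = AND(n3, C) = AND(0, 0) = 0
n5 = NOT(n4) = NOT 0 = 1
n6 = NAND(D, B) = NAND(1, 1) = 0
n7 = NOT(n6) = NOT 0 = 1
n8 = NAND(n5, n7) = NAND(1, 1) = 0
So n8 = 0 as required.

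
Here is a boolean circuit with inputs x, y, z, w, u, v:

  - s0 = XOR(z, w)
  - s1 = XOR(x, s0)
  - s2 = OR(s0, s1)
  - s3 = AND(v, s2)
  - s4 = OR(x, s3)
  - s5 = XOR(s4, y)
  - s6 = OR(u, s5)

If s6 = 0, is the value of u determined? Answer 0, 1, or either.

s6 = OR(u, s5) must be 0, so both u = 0 and s5 = 0.
s5 = XOR(s4, y) must be 0, so s4 and y are equal.
Every assignment with s6 = 0 has u = 0; there are 16 such assignment(s).

0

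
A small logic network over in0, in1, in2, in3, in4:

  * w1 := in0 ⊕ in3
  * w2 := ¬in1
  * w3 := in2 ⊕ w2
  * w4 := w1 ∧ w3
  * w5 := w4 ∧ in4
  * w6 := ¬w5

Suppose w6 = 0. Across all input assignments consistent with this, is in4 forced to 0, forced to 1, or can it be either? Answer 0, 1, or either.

1

w6 = ¬w5 must be 0, so w5 = 1.
Every assignment with w6 = 0 has in4 = 1; there are 4 such assignment(s).
  in0=0, in1=0, in2=0, in3=1, in4=1
  in0=0, in1=1, in2=1, in3=1, in4=1
  in0=1, in1=0, in2=0, in3=0, in4=1
  in0=1, in1=1, in2=1, in3=0, in4=1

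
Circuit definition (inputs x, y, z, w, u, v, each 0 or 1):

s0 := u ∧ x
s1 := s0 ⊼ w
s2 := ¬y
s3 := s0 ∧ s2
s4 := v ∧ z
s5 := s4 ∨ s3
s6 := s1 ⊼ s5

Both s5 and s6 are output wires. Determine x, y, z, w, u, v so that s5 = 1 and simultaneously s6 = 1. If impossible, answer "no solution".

x=1 y=0 z=1 w=1 u=1 v=0

Check with x=1 y=0 z=1 w=1 u=1 v=0:
s0 = u ∧ x = 1 ∧ 1 = 1
s1 = s0 ⊼ w = 1 ⊼ 1 = 0
s2 = ¬y = ¬0 = 1
s3 = s0 ∧ s2 = 1 ∧ 1 = 1
s4 = v ∧ z = 0 ∧ 1 = 0
s5 = s4 ∨ s3 = 0 ∨ 1 = 1
s6 = s1 ⊼ s5 = 0 ⊼ 1 = 1
So s5 = 1 and s6 = 1.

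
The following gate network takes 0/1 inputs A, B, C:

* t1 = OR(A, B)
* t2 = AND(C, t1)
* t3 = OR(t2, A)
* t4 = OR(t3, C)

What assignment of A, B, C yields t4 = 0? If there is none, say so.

A=0, B=1, C=0

t4 = OR(t3, C) must be 0, so both t3 = 0 and C = 0.
t3 = OR(t2, A) must be 0, so both t2 = 0 and A = 0.
Check with A=0, B=1, C=0:
t1 = OR(A, B) = OR(0, 1) = 1
t2 = AND(C, t1) = AND(0, 1) = 0
t3 = OR(t2, A) = OR(0, 0) = 0
t4 = OR(t3, C) = OR(0, 0) = 0
So t4 = 0 as required.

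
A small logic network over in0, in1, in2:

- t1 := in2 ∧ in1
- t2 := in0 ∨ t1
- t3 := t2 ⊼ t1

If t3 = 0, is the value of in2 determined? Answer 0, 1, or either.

t3 = t2 ⊼ t1 must be 0, so both t2 = 1 and t1 = 1.
t2 = in0 ∨ t1 must be 1, so at least one of in0, t1 is 1.
t1 = in2 ∧ in1 must be 1, so both in2 = 1 and in1 = 1.
Every assignment with t3 = 0 has in2 = 1; there are 2 such assignment(s).
  in0=0, in1=1, in2=1
  in0=1, in1=1, in2=1

1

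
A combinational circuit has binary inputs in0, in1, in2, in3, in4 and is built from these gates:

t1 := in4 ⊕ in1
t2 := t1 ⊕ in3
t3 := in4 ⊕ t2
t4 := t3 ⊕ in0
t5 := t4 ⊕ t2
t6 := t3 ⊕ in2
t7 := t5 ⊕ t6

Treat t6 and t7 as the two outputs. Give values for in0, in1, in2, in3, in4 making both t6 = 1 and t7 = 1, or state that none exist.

in0=0, in1=0, in2=0, in3=1, in4=0

Check with in0=0, in1=0, in2=0, in3=1, in4=0:
t1 = in4 ⊕ in1 = 0 ⊕ 0 = 0
t2 = t1 ⊕ in3 = 0 ⊕ 1 = 1
t3 = in4 ⊕ t2 = 0 ⊕ 1 = 1
t4 = t3 ⊕ in0 = 1 ⊕ 0 = 1
t5 = t4 ⊕ t2 = 1 ⊕ 1 = 0
t6 = t3 ⊕ in2 = 1 ⊕ 0 = 1
t7 = t5 ⊕ t6 = 0 ⊕ 1 = 1
So t6 = 1 and t7 = 1.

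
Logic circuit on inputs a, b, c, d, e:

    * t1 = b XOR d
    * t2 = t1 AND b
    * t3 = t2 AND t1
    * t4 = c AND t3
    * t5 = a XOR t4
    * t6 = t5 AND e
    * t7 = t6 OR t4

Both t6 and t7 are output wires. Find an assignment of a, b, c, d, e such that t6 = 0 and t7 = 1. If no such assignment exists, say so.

Check with a=1, b=1, c=1, d=0, e=1:
t1 = b XOR d = 1 XOR 0 = 1
t2 = t1 AND b = 1 AND 1 = 1
t3 = t2 AND t1 = 1 AND 1 = 1
t4 = c AND t3 = 1 AND 1 = 1
t5 = a XOR t4 = 1 XOR 1 = 0
t6 = t5 AND e = 0 AND 1 = 0
t7 = t6 OR t4 = 0 OR 1 = 1
So t6 = 0 and t7 = 1.

a=1, b=1, c=1, d=0, e=1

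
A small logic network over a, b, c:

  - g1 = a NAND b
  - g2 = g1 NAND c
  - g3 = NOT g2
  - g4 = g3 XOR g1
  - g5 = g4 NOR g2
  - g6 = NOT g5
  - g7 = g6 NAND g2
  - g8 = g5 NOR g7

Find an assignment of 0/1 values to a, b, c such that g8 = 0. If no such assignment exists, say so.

a=0 b=1 c=1

Check with a=0 b=1 c=1:
g1 = a NAND b = 0 NAND 1 = 1
g2 = g1 NAND c = 1 NAND 1 = 0
g3 = NOT g2 = NOT 0 = 1
g4 = g3 XOR g1 = 1 XOR 1 = 0
g5 = g4 NOR g2 = 0 NOR 0 = 1
g6 = NOT g5 = NOT 1 = 0
g7 = g6 NAND g2 = 0 NAND 0 = 1
g8 = g5 NOR g7 = 1 NOR 1 = 0
So g8 = 0 as required.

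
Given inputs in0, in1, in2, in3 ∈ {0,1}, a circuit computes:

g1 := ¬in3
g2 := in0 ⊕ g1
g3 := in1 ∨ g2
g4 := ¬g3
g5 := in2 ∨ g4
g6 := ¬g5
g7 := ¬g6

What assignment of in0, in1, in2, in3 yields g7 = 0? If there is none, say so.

g7 = ¬g6 must be 0, so g6 = 1.
Check with in0=0, in1=1, in2=0, in3=1:
g1 = ¬in3 = ¬1 = 0
g2 = in0 ⊕ g1 = 0 ⊕ 0 = 0
g3 = in1 ∨ g2 = 1 ∨ 0 = 1
g4 = ¬g3 = ¬1 = 0
g5 = in2 ∨ g4 = 0 ∨ 0 = 0
g6 = ¬g5 = ¬0 = 1
g7 = ¬g6 = ¬1 = 0
So g7 = 0 as required.

in0=0, in1=1, in2=0, in3=1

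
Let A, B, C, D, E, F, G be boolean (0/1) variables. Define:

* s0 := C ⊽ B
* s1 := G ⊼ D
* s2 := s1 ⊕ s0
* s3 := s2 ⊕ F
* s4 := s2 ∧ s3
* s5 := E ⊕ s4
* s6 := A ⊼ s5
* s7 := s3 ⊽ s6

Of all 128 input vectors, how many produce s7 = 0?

112

s7 = s3 ⊽ s6 must be 0, so at least one of s3, s6 is 1.
Enumerating the 128 input combinations, 112 give s7 = 0 and 16 give s7 = 1.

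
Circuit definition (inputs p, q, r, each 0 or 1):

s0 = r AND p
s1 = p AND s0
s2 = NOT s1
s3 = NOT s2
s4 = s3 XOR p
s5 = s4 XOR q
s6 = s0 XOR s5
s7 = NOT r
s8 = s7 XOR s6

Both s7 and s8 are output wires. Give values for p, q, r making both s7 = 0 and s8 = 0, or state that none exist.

Check with p=0, q=0, r=1:
s0 = r AND p = 1 AND 0 = 0
s1 = p AND s0 = 0 AND 0 = 0
s2 = NOT s1 = NOT 0 = 1
s3 = NOT s2 = NOT 1 = 0
s4 = s3 XOR p = 0 XOR 0 = 0
s5 = s4 XOR q = 0 XOR 0 = 0
s6 = s0 XOR s5 = 0 XOR 0 = 0
s7 = NOT r = NOT 1 = 0
s8 = s7 XOR s6 = 0 XOR 0 = 0
So s7 = 0 and s8 = 0.

p=0, q=0, r=1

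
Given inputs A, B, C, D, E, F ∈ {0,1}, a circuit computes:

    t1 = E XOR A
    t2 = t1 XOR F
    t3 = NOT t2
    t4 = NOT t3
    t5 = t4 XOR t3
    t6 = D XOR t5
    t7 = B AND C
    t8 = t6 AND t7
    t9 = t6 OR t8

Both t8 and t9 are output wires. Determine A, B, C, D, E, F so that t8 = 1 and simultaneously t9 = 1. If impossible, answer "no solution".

A=1, B=1, C=1, D=0, E=1, F=1

Check with A=1, B=1, C=1, D=0, E=1, F=1:
t1 = E XOR A = 1 XOR 1 = 0
t2 = t1 XOR F = 0 XOR 1 = 1
t3 = NOT t2 = NOT 1 = 0
t4 = NOT t3 = NOT 0 = 1
t5 = t4 XOR t3 = 1 XOR 0 = 1
t6 = D XOR t5 = 0 XOR 1 = 1
t7 = B AND C = 1 AND 1 = 1
t8 = t6 AND t7 = 1 AND 1 = 1
t9 = t6 OR t8 = 1 OR 1 = 1
So t8 = 1 and t9 = 1.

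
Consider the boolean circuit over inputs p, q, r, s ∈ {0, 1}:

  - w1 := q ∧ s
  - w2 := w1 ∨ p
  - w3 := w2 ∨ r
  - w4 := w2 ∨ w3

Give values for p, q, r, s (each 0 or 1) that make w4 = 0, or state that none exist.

w4 = w2 ∨ w3 must be 0, so both w2 = 0 and w3 = 0.
Check with p=0 q=0 r=0 s=1:
w1 = q ∧ s = 0 ∧ 1 = 0
w2 = w1 ∨ p = 0 ∨ 0 = 0
w3 = w2 ∨ r = 0 ∨ 0 = 0
w4 = w2 ∨ w3 = 0 ∨ 0 = 0
So w4 = 0 as required.

p=0 q=0 r=0 s=1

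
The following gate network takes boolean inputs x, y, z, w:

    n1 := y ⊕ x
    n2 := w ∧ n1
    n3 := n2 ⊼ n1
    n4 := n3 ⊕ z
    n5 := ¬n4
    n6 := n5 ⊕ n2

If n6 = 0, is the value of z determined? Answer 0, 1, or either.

n6 = n5 ⊕ n2 must be 0, so n5 and n2 are equal.
Every assignment with n6 = 0 has z = 0; there are 8 such assignment(s).

0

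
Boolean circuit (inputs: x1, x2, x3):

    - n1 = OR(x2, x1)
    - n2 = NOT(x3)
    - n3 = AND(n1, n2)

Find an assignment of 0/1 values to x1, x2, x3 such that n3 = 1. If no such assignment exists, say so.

x1=1 x2=1 x3=0

n3 = AND(n1, n2) must be 1, so both n1 = 1 and n2 = 1.
Check with x1=1 x2=1 x3=0:
n1 = OR(x2, x1) = OR(1, 1) = 1
n2 = NOT(x3) = NOT 0 = 1
n3 = AND(n1, n2) = AND(1, 1) = 1
So n3 = 1 as required.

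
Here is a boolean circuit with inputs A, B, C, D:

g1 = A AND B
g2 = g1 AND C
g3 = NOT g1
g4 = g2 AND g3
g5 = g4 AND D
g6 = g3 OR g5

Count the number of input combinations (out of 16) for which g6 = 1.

12

g6 = g3 OR g5 must be 1, so at least one of g3, g5 is 1.
Enumerating the 16 input combinations, 12 give g6 = 1 and 4 give g6 = 0.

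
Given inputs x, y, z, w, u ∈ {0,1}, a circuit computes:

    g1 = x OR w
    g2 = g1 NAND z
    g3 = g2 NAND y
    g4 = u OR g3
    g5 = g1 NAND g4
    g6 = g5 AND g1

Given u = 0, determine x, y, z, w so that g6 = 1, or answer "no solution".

x=1, y=1, z=0, w=1

g6 = g5 AND g1 must be 1, so both g5 = 1 and g1 = 1.
Check with u = 0 and x=1, y=1, z=0, w=1:
g1 = x OR w = 1 OR 1 = 1
g2 = g1 NAND z = 1 NAND 0 = 1
g3 = g2 NAND y = 1 NAND 1 = 0
g4 = u OR g3 = 0 OR 0 = 0
g5 = g1 NAND g4 = 1 NAND 0 = 1
g6 = g5 AND g1 = 1 AND 1 = 1
So g6 = 1.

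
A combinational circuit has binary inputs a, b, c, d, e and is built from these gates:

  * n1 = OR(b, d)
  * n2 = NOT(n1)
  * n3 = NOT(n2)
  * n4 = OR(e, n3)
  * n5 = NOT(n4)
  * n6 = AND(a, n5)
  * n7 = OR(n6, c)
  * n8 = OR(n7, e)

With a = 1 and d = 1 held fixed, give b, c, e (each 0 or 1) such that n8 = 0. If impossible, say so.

Check with a = 1 and d = 1 and b=1, c=0, e=0:
n1 = OR(b, d) = OR(1, 1) = 1
n2 = NOT(n1) = NOT 1 = 0
n3 = NOT(n2) = NOT 0 = 1
n4 = OR(e, n3) = OR(0, 1) = 1
n5 = NOT(n4) = NOT 1 = 0
n6 = AND(a, n5) = AND(1, 0) = 0
n7 = OR(n6, c) = OR(0, 0) = 0
n8 = OR(n7, e) = OR(0, 0) = 0
So n8 = 0.

b=1 c=0 e=0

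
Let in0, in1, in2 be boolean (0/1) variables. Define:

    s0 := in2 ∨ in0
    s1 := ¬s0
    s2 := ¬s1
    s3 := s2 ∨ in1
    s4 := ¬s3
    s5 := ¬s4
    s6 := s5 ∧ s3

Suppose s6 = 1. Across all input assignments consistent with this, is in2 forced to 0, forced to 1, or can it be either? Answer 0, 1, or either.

either

Both values of in2 occur among assignments with s6 = 1:
  in2=0: in0=0, in1=1, in2=0
  in2=1: in0=0, in1=0, in2=1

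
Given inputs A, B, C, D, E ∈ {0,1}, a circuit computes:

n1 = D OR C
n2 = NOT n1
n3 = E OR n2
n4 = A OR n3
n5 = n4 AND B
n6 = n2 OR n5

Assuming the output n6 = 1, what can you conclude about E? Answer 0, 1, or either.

either

Both values of E occur among assignments with n6 = 1:
  E=0: A=0, B=0, C=0, D=0, E=0
  E=1: A=0, B=0, C=0, D=0, E=1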